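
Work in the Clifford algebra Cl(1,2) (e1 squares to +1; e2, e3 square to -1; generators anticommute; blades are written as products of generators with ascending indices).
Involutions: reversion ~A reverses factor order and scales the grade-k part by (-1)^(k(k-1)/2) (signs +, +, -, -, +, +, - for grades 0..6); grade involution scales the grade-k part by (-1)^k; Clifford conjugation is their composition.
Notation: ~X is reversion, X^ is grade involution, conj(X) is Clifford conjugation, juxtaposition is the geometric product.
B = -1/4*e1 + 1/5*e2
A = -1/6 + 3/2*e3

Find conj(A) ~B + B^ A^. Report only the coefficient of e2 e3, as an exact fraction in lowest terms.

first term: 1/24*e1 - 1/30*e2 - 3/8*e1 e3 + 3/10*e2 e3
second term: -1/24*e1 + 1/30*e2 - 3/8*e1 e3 + 3/10*e2 e3
Answer: 3/5


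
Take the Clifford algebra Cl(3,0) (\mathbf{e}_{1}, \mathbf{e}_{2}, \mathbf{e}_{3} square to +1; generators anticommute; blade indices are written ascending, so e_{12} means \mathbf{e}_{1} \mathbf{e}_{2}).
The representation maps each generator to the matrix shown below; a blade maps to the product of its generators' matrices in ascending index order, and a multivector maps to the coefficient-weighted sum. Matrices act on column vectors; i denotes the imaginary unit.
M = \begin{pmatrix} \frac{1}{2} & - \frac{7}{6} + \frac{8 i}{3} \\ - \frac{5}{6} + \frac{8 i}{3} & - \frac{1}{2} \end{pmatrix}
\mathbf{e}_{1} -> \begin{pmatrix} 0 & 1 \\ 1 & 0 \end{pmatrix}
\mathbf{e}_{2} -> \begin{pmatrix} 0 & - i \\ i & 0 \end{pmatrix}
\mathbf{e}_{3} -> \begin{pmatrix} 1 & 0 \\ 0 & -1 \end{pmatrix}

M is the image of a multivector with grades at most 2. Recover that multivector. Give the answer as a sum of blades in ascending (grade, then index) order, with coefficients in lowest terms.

Method: 1, rho(e_{1}), rho(e_{2}), rho(e_{3}) form a trace-orthogonal basis of the 2x2 complex matrices (tr(X Y) = 2 if X = Y, else 0), so M = m0*1 + m1*rho(e_{1}) + m2*rho(e_{2}) + m3*rho(e_{3}) with m0 = tr(M)/2 = 0, m1 = tr(M rho(e_{1}))/2 = -1 + \frac{8 i}{3}, m2 = tr(M rho(e_{2}))/2 = - \frac{i}{6}, m3 = tr(M rho(e_{3}))/2 = \frac{1}{2}.
Multiplying table entries, the bivector images are rho(e_{12}) = i*rho(e_{3}), rho(e_{13}) = -i*rho(e_{2}), rho(e_{23}) = i*rho(e_{1}); with real blade coefficients the real parts of m0..m3 are the coefficients of 1, e_{1}, e_{2}, e_{3} and the imaginary parts give the bivectors (e_{23}: Im m1, e_{13}: -Im m2, e_{12}: Im m3).
Answer: -e_{1} + \frac{1}{2} e_{3} + \frac{1}{6} e_{13} + \frac{8}{3} e_{23}


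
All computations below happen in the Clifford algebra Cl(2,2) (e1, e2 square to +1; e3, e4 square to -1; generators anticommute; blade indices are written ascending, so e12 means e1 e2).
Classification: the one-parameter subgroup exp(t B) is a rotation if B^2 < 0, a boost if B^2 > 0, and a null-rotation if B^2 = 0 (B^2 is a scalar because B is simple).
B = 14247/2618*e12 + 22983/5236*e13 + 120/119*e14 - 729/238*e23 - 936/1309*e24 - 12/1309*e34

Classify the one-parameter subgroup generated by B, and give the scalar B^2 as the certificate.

B^2 term by term: the squares give (14247/2618)^2*(e12)^2 + (22983/5236)^2*(e13)^2 + (120/119)^2*(e14)^2 + (-729/238)^2*(e23)^2 + (-936/1309)^2*(e24)^2 + (-12/1309)^2*(e34)^2 = 202977009/6853924*(-1) + 528218289/27415696*(+1) + 14400/14161*(+1) + 531441/56644*(+1) + 876096/1713481*(+1) + 144/1713481*(-1) = 9/16 (each basis 2-blade squares to minus the product of its generators' squares); cross terms between blades sharing an index anticommute and cancel; the commuting (index-disjoint) pairs give grade-4 terms 2*c*c'*(blade product), which cancel blade by blade — e1234: -170964/1713481 + 10756044/1713481 - 87480/14161 = 0 — confirming B is simple. So B^2 = 9/16.
Answer: boost, certificate B^2 = 9/16. Why this suffices: the scalar 9/16 survives any versor conjugation, so its sign alone determines the class however B is presented.


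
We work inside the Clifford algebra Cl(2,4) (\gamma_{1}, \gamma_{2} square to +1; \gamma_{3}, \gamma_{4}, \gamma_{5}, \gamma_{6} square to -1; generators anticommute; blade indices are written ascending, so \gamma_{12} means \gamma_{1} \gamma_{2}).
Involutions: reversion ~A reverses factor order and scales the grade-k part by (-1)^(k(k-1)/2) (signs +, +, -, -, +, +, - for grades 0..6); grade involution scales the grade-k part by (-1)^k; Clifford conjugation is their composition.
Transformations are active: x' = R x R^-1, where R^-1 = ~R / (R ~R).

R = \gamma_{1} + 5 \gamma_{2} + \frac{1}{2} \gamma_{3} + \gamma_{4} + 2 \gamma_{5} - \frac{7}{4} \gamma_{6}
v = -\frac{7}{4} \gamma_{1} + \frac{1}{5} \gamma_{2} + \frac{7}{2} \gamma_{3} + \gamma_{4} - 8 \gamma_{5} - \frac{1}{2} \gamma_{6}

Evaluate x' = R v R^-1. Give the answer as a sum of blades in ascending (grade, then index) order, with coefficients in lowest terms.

~R = \gamma_{1} + 5 \gamma_{2} + \frac{1}{2} \gamma_{3} + \gamma_{4} + 2 \gamma_{5} - \frac{7}{4} \gamma_{6}, and R ~R = \frac{283}{16}, so R^-1 = ~R / (\frac{283}{16}).
R v = \frac{93}{8} + \frac{179}{20} \gamma_{12} + \frac{35}{8} \gamma_{13} + \frac{11}{4} \gamma_{14} - \frac{9}{2} \gamma_{15} - \frac{57}{16} \gamma_{16} + \frac{87}{5} \gamma_{23} + \frac{24}{5} \gamma_{24} - \frac{202}{5} \gamma_{25} - \frac{43}{20} \gamma_{26} - 3 \gamma_{34} - 11 \gamma_{35} + \frac{47}{8} \gamma_{36} - 10 \gamma_{45} + \frac{5}{4} \gamma_{46} - 15 \gamma_{56}
Answer: \frac{3469}{1132} \gamma_{1} + \frac{9017}{1415} \gamma_{2} - \frac{1609}{566} \gamma_{3} + \frac{89}{283} \gamma_{4} + \frac{3008}{283} \gamma_{5} - \frac{1019}{566} \gamma_{6}


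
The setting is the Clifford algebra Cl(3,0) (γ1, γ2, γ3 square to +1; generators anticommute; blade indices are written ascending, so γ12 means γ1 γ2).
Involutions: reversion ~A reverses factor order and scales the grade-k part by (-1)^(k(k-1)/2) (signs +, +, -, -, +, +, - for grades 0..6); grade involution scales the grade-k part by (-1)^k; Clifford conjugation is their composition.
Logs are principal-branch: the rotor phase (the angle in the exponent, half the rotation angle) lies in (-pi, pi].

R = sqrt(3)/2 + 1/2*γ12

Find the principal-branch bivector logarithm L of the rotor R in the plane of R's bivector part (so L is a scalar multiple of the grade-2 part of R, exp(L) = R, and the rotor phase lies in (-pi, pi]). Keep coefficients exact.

The scalar part of R is sqrt(3)/2, and that scalar determines the rotor phase on the principal branch; recovering the unit plane as bivector-part over sine of the phase gives L = phase * plane.
Concretely: cos(phase) = sqrt(3)/2 gives phase = ±pi/6, and since phase/sin(phase) is even the sign is immaterial: L = (phase/sin(phase)) * <R>_2 = (pi/3) * <R>_2.
Answer: pi/6*γ12


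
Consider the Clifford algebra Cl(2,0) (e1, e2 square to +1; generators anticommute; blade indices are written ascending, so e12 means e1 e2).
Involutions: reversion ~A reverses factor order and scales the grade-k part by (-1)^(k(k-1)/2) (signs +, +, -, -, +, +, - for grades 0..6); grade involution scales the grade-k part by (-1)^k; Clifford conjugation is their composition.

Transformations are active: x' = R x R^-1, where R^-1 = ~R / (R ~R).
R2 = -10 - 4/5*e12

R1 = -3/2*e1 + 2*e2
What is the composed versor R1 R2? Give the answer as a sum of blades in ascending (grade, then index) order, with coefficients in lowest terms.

Distribute over the terms of R1 (each basis-blade product reordered to ascending indices, repeated generators contracted through their squares):
(-3/2*e1) R2 = 15*e1 + 6/5*e2
(2*e2) R2 = 8/5*e1 - 20*e2
Summing the partial products and collecting blades:
Answer: 83/5*e1 - 94/5*e2


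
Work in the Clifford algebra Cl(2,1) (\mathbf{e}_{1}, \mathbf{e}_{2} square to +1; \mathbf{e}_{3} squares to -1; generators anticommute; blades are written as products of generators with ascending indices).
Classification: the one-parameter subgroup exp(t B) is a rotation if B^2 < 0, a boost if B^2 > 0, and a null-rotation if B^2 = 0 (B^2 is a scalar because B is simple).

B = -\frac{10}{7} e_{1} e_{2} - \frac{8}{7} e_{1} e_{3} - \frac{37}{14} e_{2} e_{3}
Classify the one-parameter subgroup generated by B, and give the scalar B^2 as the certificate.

B^2 term by term: the squares give (-\frac{10}{7})^2*(e_{1} e_{2})^2 + (-\frac{8}{7})^2*(e_{1} e_{3})^2 + (-\frac{37}{14})^2*(e_{2} e_{3})^2 = \frac{100}{49}*(-1) + \frac{64}{49}*(+1) + \frac{1369}{196}*(+1) = \frac{25}{4} (each basis 2-blade squares to minus the product of its generators' squares); cross terms between blades sharing an index anticommute and cancel. So B^2 = \frac{25}{4}.
Answer: boost, certificate B^2 = \frac{25}{4}. The scalar \frac{25}{4} is the complete invariant here: its sign names the subgroup type.


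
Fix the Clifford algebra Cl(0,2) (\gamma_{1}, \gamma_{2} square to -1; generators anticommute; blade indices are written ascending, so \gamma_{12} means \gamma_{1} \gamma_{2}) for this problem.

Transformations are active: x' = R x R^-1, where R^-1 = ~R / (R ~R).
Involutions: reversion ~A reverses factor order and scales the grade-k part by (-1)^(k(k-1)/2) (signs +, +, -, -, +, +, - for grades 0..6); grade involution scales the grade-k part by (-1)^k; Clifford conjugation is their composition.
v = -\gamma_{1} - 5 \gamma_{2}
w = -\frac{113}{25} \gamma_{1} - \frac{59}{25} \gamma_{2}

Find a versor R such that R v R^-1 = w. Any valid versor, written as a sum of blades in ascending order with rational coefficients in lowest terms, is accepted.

Since q(v) = q(w) = -26, the sum R = v + w = -\frac{138}{25} \gamma_{1} - \frac{184}{25} \gamma_{2} does the job whenever invertible.
Answer: -\frac{138}{25} \gamma_{1} - \frac{184}{25} \gamma_{2}


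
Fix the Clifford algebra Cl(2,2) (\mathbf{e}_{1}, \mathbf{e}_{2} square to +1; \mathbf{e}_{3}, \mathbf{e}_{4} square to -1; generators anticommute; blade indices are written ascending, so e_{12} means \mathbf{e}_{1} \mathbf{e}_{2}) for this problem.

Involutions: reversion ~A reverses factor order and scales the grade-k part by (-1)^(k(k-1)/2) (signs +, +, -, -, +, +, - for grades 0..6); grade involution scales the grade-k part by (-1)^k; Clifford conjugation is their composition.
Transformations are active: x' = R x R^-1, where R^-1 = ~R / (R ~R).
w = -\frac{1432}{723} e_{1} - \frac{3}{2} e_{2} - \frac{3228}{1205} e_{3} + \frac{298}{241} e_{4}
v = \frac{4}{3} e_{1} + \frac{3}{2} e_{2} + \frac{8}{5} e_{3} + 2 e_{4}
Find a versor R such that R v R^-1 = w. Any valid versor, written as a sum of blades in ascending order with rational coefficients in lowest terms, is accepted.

The midline construction: v and w both square to -\frac{2279}{900}, so reflecting in their sum -\frac{156}{241} e_{1} - \frac{260}{241} e_{3} + \frac{780}{241} e_{4} exchanges them.
Answer: -\frac{156}{241} e_{1} - \frac{260}{241} e_{3} + \frac{780}{241} e_{4}


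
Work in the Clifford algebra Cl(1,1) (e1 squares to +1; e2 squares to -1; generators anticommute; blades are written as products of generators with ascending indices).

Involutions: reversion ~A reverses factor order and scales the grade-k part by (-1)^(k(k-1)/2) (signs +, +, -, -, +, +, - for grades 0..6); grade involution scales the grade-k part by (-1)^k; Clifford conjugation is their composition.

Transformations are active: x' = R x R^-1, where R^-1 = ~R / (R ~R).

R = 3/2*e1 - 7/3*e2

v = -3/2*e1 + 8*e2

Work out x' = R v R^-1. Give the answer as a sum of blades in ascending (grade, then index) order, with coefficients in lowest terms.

~R = 3/2*e1 - 7/3*e2, and R ~R = -115/36, so R^-1 = ~R / (-115/36).
R v = 197/12 + 17/2*e1 e2
Answer: -3201/230*e1 + 1838/115*e2


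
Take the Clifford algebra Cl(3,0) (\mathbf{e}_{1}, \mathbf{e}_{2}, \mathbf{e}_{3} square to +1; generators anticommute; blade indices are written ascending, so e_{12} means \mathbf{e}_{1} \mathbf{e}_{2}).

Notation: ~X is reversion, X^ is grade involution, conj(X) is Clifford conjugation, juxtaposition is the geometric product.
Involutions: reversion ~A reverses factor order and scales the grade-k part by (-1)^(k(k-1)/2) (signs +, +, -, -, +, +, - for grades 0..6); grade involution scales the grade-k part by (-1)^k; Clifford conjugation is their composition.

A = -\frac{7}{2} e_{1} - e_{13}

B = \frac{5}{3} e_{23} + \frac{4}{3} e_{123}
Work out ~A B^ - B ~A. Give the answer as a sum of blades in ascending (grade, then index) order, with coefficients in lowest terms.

first term: -\frac{4}{3} e_{2} - \frac{5}{3} e_{12} + \frac{14}{3} e_{23} - \frac{35}{6} e_{123}
second term: \frac{4}{3} e_{2} + \frac{5}{3} e_{12} - \frac{14}{3} e_{23} - \frac{35}{6} e_{123}
Answer: -\frac{8}{3} e_{2} - \frac{10}{3} e_{12} + \frac{28}{3} e_{23}


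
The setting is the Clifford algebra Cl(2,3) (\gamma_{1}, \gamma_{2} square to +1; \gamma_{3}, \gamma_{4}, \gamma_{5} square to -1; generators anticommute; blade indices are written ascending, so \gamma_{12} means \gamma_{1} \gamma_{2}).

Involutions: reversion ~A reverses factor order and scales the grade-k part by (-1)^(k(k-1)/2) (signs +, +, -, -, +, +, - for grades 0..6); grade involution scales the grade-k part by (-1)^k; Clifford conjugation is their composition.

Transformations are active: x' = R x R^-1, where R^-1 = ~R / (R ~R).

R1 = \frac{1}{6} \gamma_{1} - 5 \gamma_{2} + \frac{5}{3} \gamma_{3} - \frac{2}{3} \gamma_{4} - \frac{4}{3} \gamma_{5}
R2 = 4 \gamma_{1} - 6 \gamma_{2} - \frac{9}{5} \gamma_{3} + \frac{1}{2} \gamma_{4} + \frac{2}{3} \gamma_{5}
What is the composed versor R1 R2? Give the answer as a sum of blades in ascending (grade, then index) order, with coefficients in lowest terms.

Distribute over the terms of R1 (each basis-blade product reordered to ascending indices, repeated generators contracted through their squares):
(\frac{1}{6} \gamma_{1}) R2 = \frac{2}{3} - \gamma_{12} - \frac{3}{10} \gamma_{13} + \frac{1}{12} \gamma_{14} + \frac{1}{9} \gamma_{15}
(-5 \gamma_{2}) R2 = 30 + 20 \gamma_{12} + 9 \gamma_{23} - \frac{5}{2} \gamma_{24} - \frac{10}{3} \gamma_{25}
(\frac{5}{3} \gamma_{3}) R2 = 3 - \frac{20}{3} \gamma_{13} + 10 \gamma_{23} + \frac{5}{6} \gamma_{34} + \frac{10}{9} \gamma_{35}
(-\frac{2}{3} \gamma_{4}) R2 = \frac{1}{3} + \frac{8}{3} \gamma_{14} - 4 \gamma_{24} - \frac{6}{5} \gamma_{34} - \frac{4}{9} \gamma_{45}
(-\frac{4}{3} \gamma_{5}) R2 = \frac{8}{9} + \frac{16}{3} \gamma_{15} - 8 \gamma_{25} - \frac{12}{5} \gamma_{35} + \frac{2}{3} \gamma_{45}
Summing the partial products and collecting blades:
Answer: \frac{314}{9} + 19 \gamma_{12} - \frac{209}{30} \gamma_{13} + \frac{11}{4} \gamma_{14} + \frac{49}{9} \gamma_{15} + 19 \gamma_{23} - \frac{13}{2} \gamma_{24} - \frac{34}{3} \gamma_{25} - \frac{11}{30} \gamma_{34} - \frac{58}{45} \gamma_{35} + \frac{2}{9} \gamma_{45}


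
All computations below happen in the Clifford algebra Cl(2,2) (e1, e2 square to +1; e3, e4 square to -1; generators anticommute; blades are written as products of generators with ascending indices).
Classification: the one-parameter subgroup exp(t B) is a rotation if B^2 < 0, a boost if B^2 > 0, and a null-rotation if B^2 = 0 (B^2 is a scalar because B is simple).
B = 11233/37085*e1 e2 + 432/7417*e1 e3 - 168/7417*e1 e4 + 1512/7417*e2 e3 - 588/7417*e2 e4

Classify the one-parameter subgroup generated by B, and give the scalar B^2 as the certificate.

B^2 term by term: the squares give (11233/37085)^2*(e1 e2)^2 + (432/7417)^2*(e1 e3)^2 + (-168/7417)^2*(e1 e4)^2 + (1512/7417)^2*(e2 e3)^2 + (-588/7417)^2*(e2 e4)^2 = 126180289/1375297225*(-1) + 186624/55011889*(+1) + 28224/55011889*(+1) + 2286144/55011889*(+1) + 345744/55011889*(+1) = -1/25 (each basis 2-blade squares to minus the product of its generators' squares); cross terms between blades sharing an index anticommute and cancel; the commuting (index-disjoint) pairs give grade-4 terms 2*c*c'*(blade product), which cancel blade by blade — e1 e2 e3 e4: 508032/55011889 - 508032/55011889 = 0 — confirming B is simple. So B^2 = -1/25.
Answer: rotation, certificate B^2 = -1/25. The invariant at work: B^2 = -1/25 is unchanged by conjugation, hence its sign classifies the subgroup whatever basis B is written in.


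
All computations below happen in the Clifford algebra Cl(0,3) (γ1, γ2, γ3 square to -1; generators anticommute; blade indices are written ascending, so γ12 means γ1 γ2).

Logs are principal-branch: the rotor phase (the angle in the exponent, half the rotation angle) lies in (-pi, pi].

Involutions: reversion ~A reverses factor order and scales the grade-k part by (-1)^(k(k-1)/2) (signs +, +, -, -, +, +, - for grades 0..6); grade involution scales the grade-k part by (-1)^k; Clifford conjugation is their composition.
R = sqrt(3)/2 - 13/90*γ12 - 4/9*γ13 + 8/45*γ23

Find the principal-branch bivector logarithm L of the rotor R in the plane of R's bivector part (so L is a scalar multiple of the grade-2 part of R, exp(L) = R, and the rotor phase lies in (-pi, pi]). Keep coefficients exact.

The scalar part of R is sqrt(3)/2, so the principal-branch rotor phase is pinned; divide the bivector part by its sine to get the unit plane — L is the phase times that plane.
Concretely: cos(phase) = sqrt(3)/2 gives phase = ±pi/6, and since phase/sin(phase) is even the sign is immaterial: L = (phase/sin(phase)) * <R>_2 = (pi/3) * <R>_2.
Answer: -13*pi/270*γ12 - 4*pi/27*γ13 + 8*pi/135*γ23


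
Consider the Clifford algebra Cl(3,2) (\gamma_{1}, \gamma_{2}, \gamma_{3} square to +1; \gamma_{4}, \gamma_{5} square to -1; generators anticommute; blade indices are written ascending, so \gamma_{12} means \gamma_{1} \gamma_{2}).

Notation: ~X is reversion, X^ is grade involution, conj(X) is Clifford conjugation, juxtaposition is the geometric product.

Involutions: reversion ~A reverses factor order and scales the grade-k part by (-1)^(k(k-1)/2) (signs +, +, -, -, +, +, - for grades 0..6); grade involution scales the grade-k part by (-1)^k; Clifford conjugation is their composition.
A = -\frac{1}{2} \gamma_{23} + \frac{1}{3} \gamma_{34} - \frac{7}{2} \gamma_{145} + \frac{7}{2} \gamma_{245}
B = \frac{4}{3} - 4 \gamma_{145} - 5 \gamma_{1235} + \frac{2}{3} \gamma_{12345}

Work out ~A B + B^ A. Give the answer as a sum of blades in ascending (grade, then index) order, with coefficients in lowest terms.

first term: 14 + 14 \gamma_{12} - \frac{7}{3} \gamma_{13} + \frac{5}{2} \gamma_{15} - \frac{5}{3} \gamma_{23} - \frac{4}{9} \gamma_{34} - \frac{2}{9} \gamma_{125} + \frac{35}{2} \gamma_{134} - \frac{4}{3} \gamma_{135} + \frac{13}{3} \gamma_{145} + \frac{35}{2} \gamma_{234} - \frac{14}{3} \gamma_{245} - \frac{5}{3} \gamma_{1245} - 2 \gamma_{12345}
second term: 14 - 14 \gamma_{12} - \frac{7}{3} \gamma_{13} - \frac{5}{2} \gamma_{15} - 3 \gamma_{23} + \frac{4}{9} \gamma_{34} - \frac{2}{9} \gamma_{125} - \frac{35}{2} \gamma_{134} + \frac{4}{3} \gamma_{135} - 5 \gamma_{145} - \frac{35}{2} \gamma_{234} + \frac{14}{3} \gamma_{245} - \frac{5}{3} \gamma_{1245} - 2 \gamma_{12345}
Answer: 28 - \frac{14}{3} \gamma_{13} - \frac{14}{3} \gamma_{23} - \frac{4}{9} \gamma_{125} - \frac{2}{3} \gamma_{145} - \frac{10}{3} \gamma_{1245} - 4 \gamma_{12345}


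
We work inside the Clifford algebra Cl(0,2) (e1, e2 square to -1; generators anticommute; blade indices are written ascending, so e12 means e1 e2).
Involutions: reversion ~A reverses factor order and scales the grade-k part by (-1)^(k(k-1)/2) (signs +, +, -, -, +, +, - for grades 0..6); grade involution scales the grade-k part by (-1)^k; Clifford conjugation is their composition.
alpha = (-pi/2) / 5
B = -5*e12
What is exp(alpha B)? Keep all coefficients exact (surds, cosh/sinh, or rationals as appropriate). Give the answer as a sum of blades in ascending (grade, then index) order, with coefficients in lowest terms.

B^2 = (-5)^2*(e12)^2 = 25*(-1) = -25 (a basis 2-blade squares to minus the product of its generators' squares).
B^2 = -25 — circular case — the even/odd split gives cos and sin: l = 5, alpha*l = -pi/2, so exp(alpha B) = cos(-pi/2) + (sin(-pi/2)/5)*B = 0 + (-1/5)*B.
Answer: e12


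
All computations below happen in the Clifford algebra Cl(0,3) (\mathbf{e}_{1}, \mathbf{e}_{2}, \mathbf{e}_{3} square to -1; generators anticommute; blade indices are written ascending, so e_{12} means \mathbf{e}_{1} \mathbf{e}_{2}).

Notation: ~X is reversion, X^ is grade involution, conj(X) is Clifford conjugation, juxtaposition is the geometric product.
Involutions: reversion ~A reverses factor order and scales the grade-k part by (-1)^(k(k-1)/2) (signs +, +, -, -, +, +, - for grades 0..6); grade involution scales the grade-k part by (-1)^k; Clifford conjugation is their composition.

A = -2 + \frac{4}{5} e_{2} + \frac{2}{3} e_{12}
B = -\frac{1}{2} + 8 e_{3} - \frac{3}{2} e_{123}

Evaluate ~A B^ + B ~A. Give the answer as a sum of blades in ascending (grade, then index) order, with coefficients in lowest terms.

first term: 1 - \frac{2}{5} e_{2} + 17 e_{3} + \frac{1}{3} e_{12} + \frac{6}{5} e_{13} - \frac{32}{5} e_{23} + \frac{7}{3} e_{123}
second term: 1 - \frac{2}{5} e_{2} - 17 e_{3} + \frac{1}{3} e_{12} - \frac{6}{5} e_{13} - \frac{32}{5} e_{23} - \frac{7}{3} e_{123}
Answer: 2 - \frac{4}{5} e_{2} + \frac{2}{3} e_{12} - \frac{64}{5} e_{23}


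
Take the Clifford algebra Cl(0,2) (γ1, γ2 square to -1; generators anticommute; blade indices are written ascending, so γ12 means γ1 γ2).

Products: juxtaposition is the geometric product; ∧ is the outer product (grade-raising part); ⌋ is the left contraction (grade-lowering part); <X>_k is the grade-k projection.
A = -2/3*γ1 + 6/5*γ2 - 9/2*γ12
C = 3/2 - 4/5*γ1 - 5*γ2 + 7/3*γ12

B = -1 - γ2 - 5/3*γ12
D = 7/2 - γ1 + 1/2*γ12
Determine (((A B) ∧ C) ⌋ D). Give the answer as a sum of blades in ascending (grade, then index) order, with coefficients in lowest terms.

step 1: -63/10 - 35/6*γ1 - 104/45*γ2 + 31/6*γ12
step 2: -189/20 - 371/100*γ1 + 841/30*γ2 + 18331/900*γ12
step 3: -10568/225 + 352/15*γ1 + 371/200*γ2 - 189/40*γ12
Answer: -10568/225 + 352/15*γ1 + 371/200*γ2 - 189/40*γ12


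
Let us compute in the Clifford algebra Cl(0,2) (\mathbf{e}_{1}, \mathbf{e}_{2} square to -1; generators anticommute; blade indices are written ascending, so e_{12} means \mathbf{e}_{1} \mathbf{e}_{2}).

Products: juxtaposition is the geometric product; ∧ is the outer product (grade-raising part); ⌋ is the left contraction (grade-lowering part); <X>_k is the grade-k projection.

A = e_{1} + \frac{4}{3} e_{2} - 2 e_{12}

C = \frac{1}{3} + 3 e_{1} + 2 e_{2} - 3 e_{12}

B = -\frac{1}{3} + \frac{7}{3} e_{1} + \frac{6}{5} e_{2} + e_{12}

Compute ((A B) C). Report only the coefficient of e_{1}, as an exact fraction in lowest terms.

step 1: -\frac{29}{15} + \frac{17}{5} e_{1} - \frac{55}{9} e_{2} - \frac{56}{45} e_{12}
step 2: -\frac{106}{45} + \frac{727}{45} e_{1} + \frac{76}{135} e_{2} + \frac{824}{27} e_{12}
Answer: \frac{727}{45}


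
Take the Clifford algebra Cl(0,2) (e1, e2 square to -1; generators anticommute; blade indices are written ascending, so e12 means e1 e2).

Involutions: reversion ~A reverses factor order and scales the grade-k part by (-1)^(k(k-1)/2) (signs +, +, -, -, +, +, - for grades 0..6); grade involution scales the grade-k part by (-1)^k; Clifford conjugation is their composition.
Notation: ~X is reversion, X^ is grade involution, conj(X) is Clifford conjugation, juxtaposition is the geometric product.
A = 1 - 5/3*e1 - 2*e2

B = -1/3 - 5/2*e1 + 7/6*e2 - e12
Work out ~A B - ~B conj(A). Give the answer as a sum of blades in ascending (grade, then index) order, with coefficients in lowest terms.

first term: -13/6 + 1/18*e1 + 1/6*e2 - 143/18*e12
second term: 3/2 - 91/18*e1 + 13/6*e2 - 107/18*e12
Answer: -11/3 + 46/9*e1 - 2*e2 - 2*e12


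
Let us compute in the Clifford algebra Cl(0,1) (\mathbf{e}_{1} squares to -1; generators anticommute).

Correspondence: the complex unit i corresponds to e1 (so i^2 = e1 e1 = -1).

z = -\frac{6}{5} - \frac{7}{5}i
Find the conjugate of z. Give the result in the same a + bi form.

In blades: z = -\frac{6}{5} - \frac{7}{5} e_{1}.
Conjugation here is Clifford conjugation: the scalar is fixed and the grade-1 and grade-2 blades all flip sign, giving -\frac{6}{5} + \frac{7}{5} e_{1}; translating back:
Answer: -\frac{6}{5} + \frac{7}{5}i


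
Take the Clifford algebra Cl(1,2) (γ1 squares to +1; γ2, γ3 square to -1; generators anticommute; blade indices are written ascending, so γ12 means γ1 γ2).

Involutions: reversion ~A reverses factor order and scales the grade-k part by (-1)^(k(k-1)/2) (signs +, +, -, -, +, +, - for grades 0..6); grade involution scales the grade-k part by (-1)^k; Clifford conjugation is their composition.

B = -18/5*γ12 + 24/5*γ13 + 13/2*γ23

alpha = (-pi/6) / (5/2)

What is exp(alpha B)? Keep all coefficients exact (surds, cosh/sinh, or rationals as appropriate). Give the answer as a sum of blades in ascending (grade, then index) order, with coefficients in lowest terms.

B^2 term by term: the squares give (-18/5)^2*(γ12)^2 + (24/5)^2*(γ13)^2 + (13/2)^2*(γ23)^2 = 324/25*(+1) + 576/25*(+1) + 169/4*(-1) = -25/4 (each basis 2-blade squares to minus the product of its generators' squares); cross terms between blades sharing an index anticommute and cancel. So B^2 = -25/4.
B^2 = -25/4 — since the square is negative, the closed form is circular: l = 5/2, alpha*l = -pi/6, so exp(alpha B) = cos(-pi/6) + (sin(-pi/6)/(5/2))*B = sqrt(3)/2 + (-1/5)*B.
Answer: sqrt(3)/2 + 18/25*γ12 - 24/25*γ13 - 13/10*γ23


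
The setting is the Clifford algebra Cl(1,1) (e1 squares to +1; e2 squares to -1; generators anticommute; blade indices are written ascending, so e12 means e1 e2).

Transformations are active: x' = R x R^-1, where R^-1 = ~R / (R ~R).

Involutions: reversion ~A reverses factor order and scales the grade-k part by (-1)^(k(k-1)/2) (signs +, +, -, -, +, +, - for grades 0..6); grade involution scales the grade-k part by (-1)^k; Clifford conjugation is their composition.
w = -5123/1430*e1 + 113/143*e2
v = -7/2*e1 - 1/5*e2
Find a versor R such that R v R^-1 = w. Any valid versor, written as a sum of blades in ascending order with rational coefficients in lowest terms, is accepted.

Reasoning: v^2 = w^2 = 1221/100 since conjugation preserves the quadratic form; R = v + w = -5064/715*e1 + 422/715*e2 is then valid when invertible, keeping its own part and reversing (v - w)/2.
Answer: -5064/715*e1 + 422/715*e2


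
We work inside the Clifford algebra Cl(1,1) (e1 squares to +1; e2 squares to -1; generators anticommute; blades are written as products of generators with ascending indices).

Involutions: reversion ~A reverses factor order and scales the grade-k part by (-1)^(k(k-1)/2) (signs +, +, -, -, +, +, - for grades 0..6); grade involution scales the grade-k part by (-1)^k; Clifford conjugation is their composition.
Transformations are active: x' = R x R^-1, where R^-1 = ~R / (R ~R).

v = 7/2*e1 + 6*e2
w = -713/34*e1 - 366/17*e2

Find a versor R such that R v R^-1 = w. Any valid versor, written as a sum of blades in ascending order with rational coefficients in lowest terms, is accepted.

Take R = v + w = -297/17*e1 - 264/17*e2. Because q(v) = q(w) = -95/4, conjugation by R sends v exactly to w.
Answer: -297/17*e1 - 264/17*e2


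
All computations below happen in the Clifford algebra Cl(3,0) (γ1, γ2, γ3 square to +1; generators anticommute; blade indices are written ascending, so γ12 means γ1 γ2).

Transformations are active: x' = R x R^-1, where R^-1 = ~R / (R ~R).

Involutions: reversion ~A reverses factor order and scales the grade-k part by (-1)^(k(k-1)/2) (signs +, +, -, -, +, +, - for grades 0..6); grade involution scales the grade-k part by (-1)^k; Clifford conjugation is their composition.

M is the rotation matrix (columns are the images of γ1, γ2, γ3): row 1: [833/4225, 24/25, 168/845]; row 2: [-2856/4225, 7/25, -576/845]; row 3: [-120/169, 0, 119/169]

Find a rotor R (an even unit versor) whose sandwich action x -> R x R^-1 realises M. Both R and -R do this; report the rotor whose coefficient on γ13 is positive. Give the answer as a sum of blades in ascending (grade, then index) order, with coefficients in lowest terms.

Method: write R = a + b12*γ12 + b13*γ13 + b23*γ23 with a^2 + b12^2 + b13^2 + b23^2 = 1 (so R^-1 = ~R). Expanding the columns R e_j ~R gives tr M = 4a^2 - 1 and, from the antisymmetric part, M21 - M12 = -4a*b12, M13 - M31 = 4a*b13, M32 - M23 = -4a*b23.
Here tr M = 4991/4225, so a^2 = (1 + tr M)/4 = 2304/4225 and a = ±48/65. Taking a = 48/65: M21 - M12 = -6912/4225, M13 - M31 = 768/845, M32 - M23 = 576/845, giving b12 = 36/65, b13 = 4/13, b23 = -3/13, i.e. R = 48/65 + 36/65*γ12 + 4/13*γ13 - 3/13*γ23.
Its γ13 coefficient is already positive.
Answer: 48/65 + 36/65*γ12 + 4/13*γ13 - 3/13*γ23. Uniqueness: Spin(3) -> SO(3) maps R and -R to the same rotation of trace 4991/4225; fixing the sign of the γ13 coefficient removes the ambiguity.


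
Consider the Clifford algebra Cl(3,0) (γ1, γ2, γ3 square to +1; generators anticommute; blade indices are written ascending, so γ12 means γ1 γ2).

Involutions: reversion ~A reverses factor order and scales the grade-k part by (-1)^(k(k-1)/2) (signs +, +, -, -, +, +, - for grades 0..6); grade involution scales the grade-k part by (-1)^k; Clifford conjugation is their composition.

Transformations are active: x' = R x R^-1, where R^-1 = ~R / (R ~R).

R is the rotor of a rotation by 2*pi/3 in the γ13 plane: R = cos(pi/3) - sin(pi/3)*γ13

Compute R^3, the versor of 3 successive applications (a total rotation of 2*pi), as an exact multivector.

The rotor phase is half the rotation angle and phases add under composition, so 3 steps in the γ13 plane accumulate phase 3*(pi/3) = pi: R^3 = cos(pi) - sin(pi)*γ13.
cos(pi) = -1 and sin(pi) = 0, so R^3 = -1. The total rotation 2*pi is 1 full turn, so every vector returns to itself, yet the rotor is -1, on the OTHER sheet of the double cover (an odd number of 2*pi turns).
Answer: -1


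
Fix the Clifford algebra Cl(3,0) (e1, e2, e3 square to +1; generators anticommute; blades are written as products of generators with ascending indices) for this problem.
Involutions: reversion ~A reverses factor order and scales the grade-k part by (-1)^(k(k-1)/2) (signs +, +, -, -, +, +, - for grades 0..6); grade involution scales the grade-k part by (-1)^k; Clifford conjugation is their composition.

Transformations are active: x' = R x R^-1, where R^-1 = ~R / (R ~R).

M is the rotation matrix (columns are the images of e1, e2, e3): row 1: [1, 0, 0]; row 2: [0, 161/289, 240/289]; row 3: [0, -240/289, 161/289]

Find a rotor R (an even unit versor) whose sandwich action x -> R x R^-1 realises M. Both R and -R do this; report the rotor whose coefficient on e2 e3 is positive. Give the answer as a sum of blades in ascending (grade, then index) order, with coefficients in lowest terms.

Method: write R = a + b12*e1 e2 + b13*e1 e3 + b23*e2 e3 with a^2 + b12^2 + b13^2 + b23^2 = 1 (so R^-1 = ~R). Expanding the columns R e_j ~R gives tr M = 4a^2 - 1 and, from the antisymmetric part, M21 - M12 = -4a*b12, M13 - M31 = 4a*b13, M32 - M23 = -4a*b23.
Here tr M = 611/289, so a^2 = (1 + tr M)/4 = 225/289 and a = ±15/17. Taking a = 15/17: M21 - M12 = 0, M13 - M31 = 0, M32 - M23 = -480/289, giving b12 = 0, b13 = 0, b23 = 8/17, i.e. R = 15/17 + 8/17*e2 e3.
Its e2 e3 coefficient is already positive.
Answer: 15/17 + 8/17*e2 e3. Recall the cover is two-to-one: with M of trace 611/289, both preimages act alike, and the stated e2 e3 sign chooses the sheet.


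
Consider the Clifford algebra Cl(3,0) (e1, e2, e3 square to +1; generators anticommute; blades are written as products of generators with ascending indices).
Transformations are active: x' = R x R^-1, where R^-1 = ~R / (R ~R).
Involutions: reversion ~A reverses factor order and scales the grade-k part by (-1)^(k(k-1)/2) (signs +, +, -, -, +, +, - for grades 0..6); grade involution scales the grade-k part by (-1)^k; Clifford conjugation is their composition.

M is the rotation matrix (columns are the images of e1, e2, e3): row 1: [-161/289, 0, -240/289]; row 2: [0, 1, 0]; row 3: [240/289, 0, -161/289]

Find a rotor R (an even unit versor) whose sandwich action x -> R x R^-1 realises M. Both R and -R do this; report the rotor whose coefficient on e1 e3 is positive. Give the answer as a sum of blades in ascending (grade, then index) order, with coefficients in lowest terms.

Method: write R = a + b12*e1 e2 + b13*e1 e3 + b23*e2 e3 with a^2 + b12^2 + b13^2 + b23^2 = 1 (so R^-1 = ~R). Expanding the columns R e_j ~R gives tr M = 4a^2 - 1 and, from the antisymmetric part, M21 - M12 = -4a*b12, M13 - M31 = 4a*b13, M32 - M23 = -4a*b23.
Here tr M = -33/289, so a^2 = (1 + tr M)/4 = 64/289 and a = ±8/17. Taking a = 8/17: M21 - M12 = 0, M13 - M31 = -480/289, M32 - M23 = 0, giving b12 = 0, b13 = -15/17, b23 = 0, i.e. R = 8/17 - 15/17*e1 e3.
Its e1 e3 coefficient is negative, so report the other preimage -R.
Answer: -8/17 + 15/17*e1 e3. Key observation: the double cover Spin(3) -> SO(3) sends R and -R to the same matrix (trace -33/289 here), so the stated sign of the e1 e3 coefficient is what selects one sheet.


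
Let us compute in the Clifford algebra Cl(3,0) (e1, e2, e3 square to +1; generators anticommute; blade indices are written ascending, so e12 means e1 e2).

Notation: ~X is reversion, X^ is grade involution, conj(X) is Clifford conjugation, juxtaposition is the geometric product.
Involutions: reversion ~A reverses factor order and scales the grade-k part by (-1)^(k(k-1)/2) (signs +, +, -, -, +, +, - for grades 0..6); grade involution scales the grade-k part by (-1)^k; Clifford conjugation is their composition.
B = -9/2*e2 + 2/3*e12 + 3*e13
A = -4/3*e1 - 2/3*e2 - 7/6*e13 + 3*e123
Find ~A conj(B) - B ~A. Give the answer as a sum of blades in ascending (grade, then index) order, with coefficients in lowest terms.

first term: 1/2 - 4/9*e1 + 89/9*e2 + 2*e3 - 6*e12 + 27/2*e13 - 7/9*e23 - 29/4*e123
second term: -1/2 - 4/9*e1 - 73/9*e2 + 6*e3 - 6*e12 - 27/2*e13 - 7/9*e23 + 29/4*e123
Answer: 1 + 18*e2 - 4*e3 + 27*e13 - 29/2*e123


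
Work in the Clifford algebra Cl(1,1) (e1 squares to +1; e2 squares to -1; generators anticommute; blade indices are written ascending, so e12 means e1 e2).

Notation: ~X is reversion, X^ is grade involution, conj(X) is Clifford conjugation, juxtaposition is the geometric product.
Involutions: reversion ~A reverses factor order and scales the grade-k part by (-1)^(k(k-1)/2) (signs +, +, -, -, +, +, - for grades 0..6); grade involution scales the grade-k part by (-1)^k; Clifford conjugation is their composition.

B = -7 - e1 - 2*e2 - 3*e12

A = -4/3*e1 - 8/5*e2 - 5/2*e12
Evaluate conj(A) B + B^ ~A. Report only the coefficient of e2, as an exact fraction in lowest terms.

first term: -169/30 - 137/15*e1 - 127/10*e2 - 557/30*e12
second term: -169/30 + 143/15*e1 + 97/10*e2 - 493/30*e12
Answer: -3


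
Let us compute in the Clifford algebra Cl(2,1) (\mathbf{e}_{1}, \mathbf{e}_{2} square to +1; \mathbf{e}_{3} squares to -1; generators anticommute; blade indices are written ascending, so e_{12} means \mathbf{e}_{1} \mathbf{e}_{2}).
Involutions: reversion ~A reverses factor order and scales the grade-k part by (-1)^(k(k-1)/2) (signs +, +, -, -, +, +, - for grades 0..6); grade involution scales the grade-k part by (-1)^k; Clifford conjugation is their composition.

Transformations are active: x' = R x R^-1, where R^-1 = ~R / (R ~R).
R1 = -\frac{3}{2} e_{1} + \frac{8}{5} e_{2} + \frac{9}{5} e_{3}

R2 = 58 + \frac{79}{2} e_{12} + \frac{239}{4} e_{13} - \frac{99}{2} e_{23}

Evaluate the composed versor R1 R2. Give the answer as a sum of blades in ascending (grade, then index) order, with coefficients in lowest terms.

Distribute over the terms of R1 (each basis-blade product reordered to ascending indices, repeated generators contracted through their squares):
(-\frac{3}{2} e_{1}) R2 = -87 e_{1} - \frac{237}{4} e_{2} - \frac{717}{8} e_{3} + \frac{297}{4} e_{123}
(\frac{8}{5} e_{2}) R2 = -\frac{316}{5} e_{1} + \frac{464}{5} e_{2} - \frac{396}{5} e_{3} - \frac{478}{5} e_{123}
(\frac{9}{5} e_{3}) R2 = \frac{2151}{20} e_{1} - \frac{891}{10} e_{2} + \frac{522}{5} e_{3} + \frac{711}{10} e_{123}
Summing the partial products and collecting blades:
Answer: -\frac{853}{20} e_{1} - \frac{1111}{20} e_{2} - \frac{2577}{40} e_{3} + \frac{199}{4} e_{123}


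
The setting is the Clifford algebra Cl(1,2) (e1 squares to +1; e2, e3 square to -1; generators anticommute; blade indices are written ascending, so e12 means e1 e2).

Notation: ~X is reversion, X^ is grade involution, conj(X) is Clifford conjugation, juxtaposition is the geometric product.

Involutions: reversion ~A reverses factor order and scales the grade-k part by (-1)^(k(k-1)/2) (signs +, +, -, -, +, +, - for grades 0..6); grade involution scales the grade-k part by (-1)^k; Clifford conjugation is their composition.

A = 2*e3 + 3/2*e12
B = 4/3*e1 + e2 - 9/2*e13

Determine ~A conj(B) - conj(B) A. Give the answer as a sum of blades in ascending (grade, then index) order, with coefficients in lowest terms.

first term: 15/2*e1 - 2*e2 + 8/3*e13 + 35/4*e23
second term: -21/2*e1 - 2*e2 - 8/3*e13 + 19/4*e23
Answer: 18*e1 + 16/3*e13 + 4*e23


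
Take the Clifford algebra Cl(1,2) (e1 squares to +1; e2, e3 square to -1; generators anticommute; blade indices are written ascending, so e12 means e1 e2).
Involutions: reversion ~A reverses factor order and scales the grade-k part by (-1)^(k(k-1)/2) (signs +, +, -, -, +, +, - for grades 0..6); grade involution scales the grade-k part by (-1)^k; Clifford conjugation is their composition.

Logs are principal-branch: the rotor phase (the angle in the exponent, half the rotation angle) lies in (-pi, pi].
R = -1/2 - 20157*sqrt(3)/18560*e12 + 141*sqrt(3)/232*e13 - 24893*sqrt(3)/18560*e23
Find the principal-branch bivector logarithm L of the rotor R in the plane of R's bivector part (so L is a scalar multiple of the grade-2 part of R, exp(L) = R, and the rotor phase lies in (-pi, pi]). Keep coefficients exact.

The scalar part of R is -1/2, and that scalar determines the rotor phase on the principal branch; recovering the unit plane as bivector-part over sine of the phase gives L = phase * plane.
Concretely: cos(phase) = -1/2 gives phase = ±2*pi/3, and since phase/sin(phase) is even the sign is immaterial: L = (phase/sin(phase)) * <R>_2 = (4*sqrt(3)*pi/9) * <R>_2.
Answer: -6719*pi/4640*e12 + 47*pi/58*e13 - 24893*pi/13920*e23


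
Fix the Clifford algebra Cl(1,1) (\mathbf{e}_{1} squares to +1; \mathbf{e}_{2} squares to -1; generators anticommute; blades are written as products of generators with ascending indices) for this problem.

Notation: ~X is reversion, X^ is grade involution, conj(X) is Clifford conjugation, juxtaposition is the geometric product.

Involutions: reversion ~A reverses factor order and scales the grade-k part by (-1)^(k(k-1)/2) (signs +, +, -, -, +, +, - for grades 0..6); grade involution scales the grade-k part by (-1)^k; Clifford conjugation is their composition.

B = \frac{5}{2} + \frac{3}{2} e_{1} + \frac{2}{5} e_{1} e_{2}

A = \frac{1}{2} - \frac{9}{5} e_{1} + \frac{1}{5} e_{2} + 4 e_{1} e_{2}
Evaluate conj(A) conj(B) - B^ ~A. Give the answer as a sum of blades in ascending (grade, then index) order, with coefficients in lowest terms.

first term: \frac{3}{20} + \frac{383}{100} e_{1} - \frac{361}{50} e_{2} - \frac{21}{2} e_{1} e_{2}
second term: \frac{47}{20} - \frac{533}{100} e_{1} + \frac{361}{50} e_{2} - \frac{101}{10} e_{1} e_{2}
Answer: -\frac{11}{5} + \frac{229}{25} e_{1} - \frac{361}{25} e_{2} - \frac{2}{5} e_{1} e_{2}


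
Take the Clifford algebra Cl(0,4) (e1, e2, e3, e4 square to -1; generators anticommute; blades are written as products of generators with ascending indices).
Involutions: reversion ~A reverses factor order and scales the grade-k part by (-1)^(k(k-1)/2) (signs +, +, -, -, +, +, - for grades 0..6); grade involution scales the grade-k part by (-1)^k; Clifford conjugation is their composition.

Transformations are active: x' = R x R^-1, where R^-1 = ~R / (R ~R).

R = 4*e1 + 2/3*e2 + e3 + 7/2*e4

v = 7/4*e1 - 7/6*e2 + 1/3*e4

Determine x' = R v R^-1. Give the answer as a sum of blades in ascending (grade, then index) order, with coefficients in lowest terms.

~R = 4*e1 + 2/3*e2 + e3 + 7/2*e4, and R ~R = -1069/36, so R^-1 = ~R / (-1069/36).
R v = -133/18 - 35/6*e1 e2 - 7/4*e1 e3 - 115/24*e1 e4 + 7/6*e2 e3 + 155/36*e2 e4 + 1/3*e3 e4
Answer: 1029/4276*e1 + 9611/6414*e2 + 532/1069*e3 + 4517/3207*e4


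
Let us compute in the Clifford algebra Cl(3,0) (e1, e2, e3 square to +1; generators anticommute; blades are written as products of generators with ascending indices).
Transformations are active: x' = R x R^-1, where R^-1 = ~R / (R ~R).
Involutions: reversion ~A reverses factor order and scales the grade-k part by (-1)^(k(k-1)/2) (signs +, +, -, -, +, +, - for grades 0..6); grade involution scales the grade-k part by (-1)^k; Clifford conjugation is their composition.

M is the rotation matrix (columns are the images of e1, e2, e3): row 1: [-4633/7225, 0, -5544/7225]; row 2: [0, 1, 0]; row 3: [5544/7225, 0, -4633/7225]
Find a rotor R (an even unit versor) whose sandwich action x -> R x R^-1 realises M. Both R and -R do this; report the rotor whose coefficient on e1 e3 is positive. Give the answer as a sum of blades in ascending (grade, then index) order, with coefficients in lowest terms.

Method: write R = a + b12*e1 e2 + b13*e1 e3 + b23*e2 e3 with a^2 + b12^2 + b13^2 + b23^2 = 1 (so R^-1 = ~R). Expanding the columns R e_j ~R gives tr M = 4a^2 - 1 and, from the antisymmetric part, M21 - M12 = -4a*b12, M13 - M31 = 4a*b13, M32 - M23 = -4a*b23.
Here tr M = -2041/7225, so a^2 = (1 + tr M)/4 = 1296/7225 and a = ±36/85. Taking a = 36/85: M21 - M12 = 0, M13 - M31 = -11088/7225, M32 - M23 = 0, giving b12 = 0, b13 = -77/85, b23 = 0, i.e. R = 36/85 - 77/85*e1 e3.
Its e1 e3 coefficient is negative, so report the other preimage -R.
Answer: -36/85 + 77/85*e1 e3. Why the constraint matters: R and -R act identically through the sandwich — M has trace -2041/7225 either way — so only the sign condition on e1 e3 picks one of the two preimages.
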